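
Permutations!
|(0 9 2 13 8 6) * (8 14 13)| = 10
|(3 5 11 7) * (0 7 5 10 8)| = 10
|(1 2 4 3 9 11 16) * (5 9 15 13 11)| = |(1 2 4 3 15 13 11 16)(5 9)| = 8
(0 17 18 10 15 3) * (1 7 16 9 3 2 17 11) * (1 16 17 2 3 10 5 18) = (0 11 16 9 10 15 3)(1 7 17)(5 18) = [11, 7, 2, 0, 4, 18, 6, 17, 8, 10, 15, 16, 12, 13, 14, 3, 9, 1, 5]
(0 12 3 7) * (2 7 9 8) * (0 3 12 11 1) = (12)(0 11 1)(2 7 3 9 8) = [11, 0, 7, 9, 4, 5, 6, 3, 2, 8, 10, 1, 12]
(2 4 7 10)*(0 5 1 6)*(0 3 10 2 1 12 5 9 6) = (0 9 6 3 10 1)(2 4 7)(5 12) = [9, 0, 4, 10, 7, 12, 3, 2, 8, 6, 1, 11, 5]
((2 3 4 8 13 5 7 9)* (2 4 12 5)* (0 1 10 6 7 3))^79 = ((0 1 10 6 7 9 4 8 13 2)(3 12 5))^79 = (0 2 13 8 4 9 7 6 10 1)(3 12 5)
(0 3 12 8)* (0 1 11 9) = (0 3 12 8 1 11 9) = [3, 11, 2, 12, 4, 5, 6, 7, 1, 0, 10, 9, 8]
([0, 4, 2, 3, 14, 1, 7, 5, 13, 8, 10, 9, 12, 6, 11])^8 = [0, 7, 2, 3, 5, 6, 8, 13, 11, 14, 10, 4, 12, 9, 1]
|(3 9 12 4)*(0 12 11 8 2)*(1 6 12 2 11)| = 6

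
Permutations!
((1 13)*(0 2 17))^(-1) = ((0 2 17)(1 13))^(-1) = (0 17 2)(1 13)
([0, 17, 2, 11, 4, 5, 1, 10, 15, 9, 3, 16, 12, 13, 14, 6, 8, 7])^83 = (1 10 16 6 7 11 15 17 3 8)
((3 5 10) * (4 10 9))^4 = (3 10 4 9 5)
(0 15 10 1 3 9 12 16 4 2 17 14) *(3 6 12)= (0 15 10 1 6 12 16 4 2 17 14)(3 9)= [15, 6, 17, 9, 2, 5, 12, 7, 8, 3, 1, 11, 16, 13, 0, 10, 4, 14]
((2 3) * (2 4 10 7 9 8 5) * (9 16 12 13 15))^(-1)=(2 5 8 9 15 13 12 16 7 10 4 3)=((2 3 4 10 7 16 12 13 15 9 8 5))^(-1)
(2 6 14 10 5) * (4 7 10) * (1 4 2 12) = (1 4 7 10 5 12)(2 6 14) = [0, 4, 6, 3, 7, 12, 14, 10, 8, 9, 5, 11, 1, 13, 2]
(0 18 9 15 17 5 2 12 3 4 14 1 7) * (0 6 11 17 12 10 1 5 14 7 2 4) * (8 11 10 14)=(0 18 9 15 12 3)(1 2 14 5 4 7 6 10)(8 11 17)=[18, 2, 14, 0, 7, 4, 10, 6, 11, 15, 1, 17, 3, 13, 5, 12, 16, 8, 9]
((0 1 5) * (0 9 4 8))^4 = (0 4 5)(1 8 9)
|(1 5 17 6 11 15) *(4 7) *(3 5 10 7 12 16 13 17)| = |(1 10 7 4 12 16 13 17 6 11 15)(3 5)| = 22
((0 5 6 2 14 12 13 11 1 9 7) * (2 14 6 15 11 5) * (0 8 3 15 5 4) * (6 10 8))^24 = (0 7 8 12 11)(1 2 6 3 13)(4 9 10 14 15)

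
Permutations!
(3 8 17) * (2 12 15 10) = (2 12 15 10)(3 8 17) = [0, 1, 12, 8, 4, 5, 6, 7, 17, 9, 2, 11, 15, 13, 14, 10, 16, 3]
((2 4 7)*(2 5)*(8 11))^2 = (11)(2 7)(4 5)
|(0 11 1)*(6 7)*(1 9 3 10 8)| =14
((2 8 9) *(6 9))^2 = (2 6)(8 9)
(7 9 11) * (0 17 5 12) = [17, 1, 2, 3, 4, 12, 6, 9, 8, 11, 10, 7, 0, 13, 14, 15, 16, 5] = (0 17 5 12)(7 9 11)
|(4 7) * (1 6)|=2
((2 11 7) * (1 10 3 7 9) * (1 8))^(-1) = (1 8 9 11 2 7 3 10)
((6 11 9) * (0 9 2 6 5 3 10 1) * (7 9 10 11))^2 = ((0 10 1)(2 6 7 9 5 3 11))^2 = (0 1 10)(2 7 5 11 6 9 3)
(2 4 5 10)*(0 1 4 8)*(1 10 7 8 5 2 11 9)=(0 10 11 9 1 4 2 5 7 8)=[10, 4, 5, 3, 2, 7, 6, 8, 0, 1, 11, 9]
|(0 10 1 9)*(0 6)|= |(0 10 1 9 6)|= 5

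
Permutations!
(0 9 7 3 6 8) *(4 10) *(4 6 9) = (0 4 10 6 8)(3 9 7) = [4, 1, 2, 9, 10, 5, 8, 3, 0, 7, 6]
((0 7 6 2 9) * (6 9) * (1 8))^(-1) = (0 9 7)(1 8)(2 6)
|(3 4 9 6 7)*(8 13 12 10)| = 20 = |(3 4 9 6 7)(8 13 12 10)|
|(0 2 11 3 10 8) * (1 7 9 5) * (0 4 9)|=11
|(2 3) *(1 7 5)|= 6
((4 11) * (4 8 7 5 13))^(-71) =((4 11 8 7 5 13))^(-71) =(4 11 8 7 5 13)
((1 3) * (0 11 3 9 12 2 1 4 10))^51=((0 11 3 4 10)(1 9 12 2))^51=(0 11 3 4 10)(1 2 12 9)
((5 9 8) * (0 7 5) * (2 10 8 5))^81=(0 7 2 10 8)(5 9)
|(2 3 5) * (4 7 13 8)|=12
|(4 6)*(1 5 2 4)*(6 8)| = |(1 5 2 4 8 6)| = 6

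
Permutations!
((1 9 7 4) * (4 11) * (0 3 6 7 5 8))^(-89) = ((0 3 6 7 11 4 1 9 5 8))^(-89) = (0 3 6 7 11 4 1 9 5 8)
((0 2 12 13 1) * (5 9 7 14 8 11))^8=(0 13 2 1 12)(5 7 8)(9 14 11)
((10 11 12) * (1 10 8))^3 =(1 12 10 8 11)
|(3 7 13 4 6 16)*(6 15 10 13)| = |(3 7 6 16)(4 15 10 13)| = 4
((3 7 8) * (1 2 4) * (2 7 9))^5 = (1 2 3 7 4 9 8)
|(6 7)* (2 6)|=3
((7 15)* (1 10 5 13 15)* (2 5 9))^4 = ((1 10 9 2 5 13 15 7))^4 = (1 5)(2 7)(9 15)(10 13)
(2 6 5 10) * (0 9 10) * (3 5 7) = (0 9 10 2 6 7 3 5) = [9, 1, 6, 5, 4, 0, 7, 3, 8, 10, 2]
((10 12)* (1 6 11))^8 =(12)(1 11 6)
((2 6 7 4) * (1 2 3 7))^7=((1 2 6)(3 7 4))^7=(1 2 6)(3 7 4)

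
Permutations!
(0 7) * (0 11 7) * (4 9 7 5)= (4 9 7 11 5)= [0, 1, 2, 3, 9, 4, 6, 11, 8, 7, 10, 5]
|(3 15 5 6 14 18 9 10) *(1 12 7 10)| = |(1 12 7 10 3 15 5 6 14 18 9)| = 11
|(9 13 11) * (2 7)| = 6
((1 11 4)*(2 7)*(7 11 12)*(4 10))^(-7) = ((1 12 7 2 11 10 4))^(-7) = (12)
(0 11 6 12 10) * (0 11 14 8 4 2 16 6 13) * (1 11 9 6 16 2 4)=(16)(0 14 8 1 11 13)(6 12 10 9)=[14, 11, 2, 3, 4, 5, 12, 7, 1, 6, 9, 13, 10, 0, 8, 15, 16]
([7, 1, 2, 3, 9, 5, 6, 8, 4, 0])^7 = [8, 1, 2, 3, 0, 5, 6, 4, 9, 7]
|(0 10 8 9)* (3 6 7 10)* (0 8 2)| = 6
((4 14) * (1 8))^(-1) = ((1 8)(4 14))^(-1) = (1 8)(4 14)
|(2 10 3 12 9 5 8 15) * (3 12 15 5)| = |(2 10 12 9 3 15)(5 8)| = 6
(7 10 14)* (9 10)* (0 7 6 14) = (0 7 9 10)(6 14) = [7, 1, 2, 3, 4, 5, 14, 9, 8, 10, 0, 11, 12, 13, 6]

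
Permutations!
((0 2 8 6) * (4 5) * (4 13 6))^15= (0 2 8 4 5 13 6)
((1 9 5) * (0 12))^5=((0 12)(1 9 5))^5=(0 12)(1 5 9)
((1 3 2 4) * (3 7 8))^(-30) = (8) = ((1 7 8 3 2 4))^(-30)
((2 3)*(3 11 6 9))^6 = ((2 11 6 9 3))^6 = (2 11 6 9 3)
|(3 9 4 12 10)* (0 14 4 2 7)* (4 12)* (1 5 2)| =10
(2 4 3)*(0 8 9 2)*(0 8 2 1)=(0 2 4 3 8 9 1)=[2, 0, 4, 8, 3, 5, 6, 7, 9, 1]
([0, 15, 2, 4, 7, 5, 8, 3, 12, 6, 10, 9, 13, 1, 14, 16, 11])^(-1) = [0, 13, 2, 7, 3, 5, 9, 4, 6, 11, 10, 16, 8, 12, 14, 1, 15]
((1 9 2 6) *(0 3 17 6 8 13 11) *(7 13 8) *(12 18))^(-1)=((0 3 17 6 1 9 2 7 13 11)(12 18))^(-1)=(0 11 13 7 2 9 1 6 17 3)(12 18)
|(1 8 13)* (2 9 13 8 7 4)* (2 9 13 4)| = 4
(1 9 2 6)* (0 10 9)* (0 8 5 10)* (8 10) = (1 10 9 2 6)(5 8) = [0, 10, 6, 3, 4, 8, 1, 7, 5, 2, 9]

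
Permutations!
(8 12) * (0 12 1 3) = [12, 3, 2, 0, 4, 5, 6, 7, 1, 9, 10, 11, 8] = (0 12 8 1 3)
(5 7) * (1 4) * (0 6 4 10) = (0 6 4 1 10)(5 7) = [6, 10, 2, 3, 1, 7, 4, 5, 8, 9, 0]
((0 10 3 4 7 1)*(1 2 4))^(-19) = ((0 10 3 1)(2 4 7))^(-19) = (0 10 3 1)(2 7 4)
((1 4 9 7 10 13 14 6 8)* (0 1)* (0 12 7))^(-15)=((0 1 4 9)(6 8 12 7 10 13 14))^(-15)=(0 1 4 9)(6 14 13 10 7 12 8)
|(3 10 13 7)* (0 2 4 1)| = |(0 2 4 1)(3 10 13 7)| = 4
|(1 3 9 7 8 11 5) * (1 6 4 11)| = 20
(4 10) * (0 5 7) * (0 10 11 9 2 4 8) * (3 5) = [3, 1, 4, 5, 11, 7, 6, 10, 0, 2, 8, 9] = (0 3 5 7 10 8)(2 4 11 9)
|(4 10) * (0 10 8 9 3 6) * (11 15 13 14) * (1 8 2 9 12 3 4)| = 84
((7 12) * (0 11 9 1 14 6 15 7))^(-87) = ((0 11 9 1 14 6 15 7 12))^(-87) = (0 1 15)(6 12 9)(7 11 14)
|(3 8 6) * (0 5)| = 6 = |(0 5)(3 8 6)|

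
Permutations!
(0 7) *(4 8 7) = [4, 1, 2, 3, 8, 5, 6, 0, 7] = (0 4 8 7)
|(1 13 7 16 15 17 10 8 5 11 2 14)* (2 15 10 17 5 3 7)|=|(17)(1 13 2 14)(3 7 16 10 8)(5 11 15)|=60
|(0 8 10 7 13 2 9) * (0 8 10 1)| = |(0 10 7 13 2 9 8 1)| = 8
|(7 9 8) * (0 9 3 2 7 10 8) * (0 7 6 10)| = |(0 9 7 3 2 6 10 8)| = 8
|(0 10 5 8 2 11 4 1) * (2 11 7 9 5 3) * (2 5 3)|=|(0 10 2 7 9 3 5 8 11 4 1)|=11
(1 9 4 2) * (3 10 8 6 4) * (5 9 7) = (1 7 5 9 3 10 8 6 4 2) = [0, 7, 1, 10, 2, 9, 4, 5, 6, 3, 8]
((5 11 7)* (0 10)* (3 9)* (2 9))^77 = (0 10)(2 3 9)(5 7 11)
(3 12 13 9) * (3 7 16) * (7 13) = (3 12 7 16)(9 13) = [0, 1, 2, 12, 4, 5, 6, 16, 8, 13, 10, 11, 7, 9, 14, 15, 3]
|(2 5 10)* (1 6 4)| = |(1 6 4)(2 5 10)| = 3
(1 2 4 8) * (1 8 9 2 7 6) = (1 7 6)(2 4 9) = [0, 7, 4, 3, 9, 5, 1, 6, 8, 2]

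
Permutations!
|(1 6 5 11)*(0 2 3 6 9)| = 8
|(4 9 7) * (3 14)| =6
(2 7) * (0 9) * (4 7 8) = (0 9)(2 8 4 7) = [9, 1, 8, 3, 7, 5, 6, 2, 4, 0]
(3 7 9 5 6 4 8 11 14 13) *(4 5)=[0, 1, 2, 7, 8, 6, 5, 9, 11, 4, 10, 14, 12, 3, 13]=(3 7 9 4 8 11 14 13)(5 6)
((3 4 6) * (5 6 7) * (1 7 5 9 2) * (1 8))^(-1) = ((1 7 9 2 8)(3 4 5 6))^(-1) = (1 8 2 9 7)(3 6 5 4)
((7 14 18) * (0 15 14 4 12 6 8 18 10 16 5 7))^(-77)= (0 4 14 6 16 18 7 15 12 10 8 5)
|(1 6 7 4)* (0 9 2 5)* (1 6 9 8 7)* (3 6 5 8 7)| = 12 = |(0 7 4 5)(1 9 2 8 3 6)|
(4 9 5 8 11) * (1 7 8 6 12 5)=[0, 7, 2, 3, 9, 6, 12, 8, 11, 1, 10, 4, 5]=(1 7 8 11 4 9)(5 6 12)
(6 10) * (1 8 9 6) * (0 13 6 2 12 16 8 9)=(0 13 6 10 1 9 2 12 16 8)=[13, 9, 12, 3, 4, 5, 10, 7, 0, 2, 1, 11, 16, 6, 14, 15, 8]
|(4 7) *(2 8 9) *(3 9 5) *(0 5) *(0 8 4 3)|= |(0 5)(2 4 7 3 9)|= 10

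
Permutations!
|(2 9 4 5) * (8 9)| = 5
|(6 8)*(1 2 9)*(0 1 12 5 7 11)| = |(0 1 2 9 12 5 7 11)(6 8)| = 8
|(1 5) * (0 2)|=2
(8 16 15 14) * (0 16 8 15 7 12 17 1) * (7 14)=[16, 0, 2, 3, 4, 5, 6, 12, 8, 9, 10, 11, 17, 13, 15, 7, 14, 1]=(0 16 14 15 7 12 17 1)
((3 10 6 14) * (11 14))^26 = (3 10 6 11 14)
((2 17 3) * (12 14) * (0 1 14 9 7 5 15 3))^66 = ((0 1 14 12 9 7 5 15 3 2 17))^66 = (17)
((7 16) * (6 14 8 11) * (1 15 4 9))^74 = (16)(1 4)(6 8)(9 15)(11 14)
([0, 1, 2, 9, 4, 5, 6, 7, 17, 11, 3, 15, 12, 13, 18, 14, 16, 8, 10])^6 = (3 10 18 14 15 11 9)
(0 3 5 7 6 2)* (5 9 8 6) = (0 3 9 8 6 2)(5 7) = [3, 1, 0, 9, 4, 7, 2, 5, 6, 8]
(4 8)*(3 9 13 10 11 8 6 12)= (3 9 13 10 11 8 4 6 12)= [0, 1, 2, 9, 6, 5, 12, 7, 4, 13, 11, 8, 3, 10]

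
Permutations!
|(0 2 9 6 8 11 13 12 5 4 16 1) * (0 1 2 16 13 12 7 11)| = 6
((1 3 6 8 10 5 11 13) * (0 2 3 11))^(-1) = ((0 2 3 6 8 10 5)(1 11 13))^(-1) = (0 5 10 8 6 3 2)(1 13 11)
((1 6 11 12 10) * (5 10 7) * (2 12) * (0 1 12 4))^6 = (5 12)(7 10)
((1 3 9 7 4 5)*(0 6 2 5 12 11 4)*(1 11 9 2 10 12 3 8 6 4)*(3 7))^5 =((0 4 7)(1 8 6 10 12 9 3 2 5 11))^5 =(0 7 4)(1 9)(2 6)(3 8)(5 10)(11 12)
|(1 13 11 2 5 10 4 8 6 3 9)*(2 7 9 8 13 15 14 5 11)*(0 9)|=12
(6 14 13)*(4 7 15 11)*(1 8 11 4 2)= [0, 8, 1, 3, 7, 5, 14, 15, 11, 9, 10, 2, 12, 6, 13, 4]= (1 8 11 2)(4 7 15)(6 14 13)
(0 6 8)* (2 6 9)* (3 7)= (0 9 2 6 8)(3 7)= [9, 1, 6, 7, 4, 5, 8, 3, 0, 2]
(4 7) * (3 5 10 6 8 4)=(3 5 10 6 8 4 7)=[0, 1, 2, 5, 7, 10, 8, 3, 4, 9, 6]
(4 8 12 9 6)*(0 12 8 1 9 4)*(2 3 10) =(0 12 4 1 9 6)(2 3 10) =[12, 9, 3, 10, 1, 5, 0, 7, 8, 6, 2, 11, 4]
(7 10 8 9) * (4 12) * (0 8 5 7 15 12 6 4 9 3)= (0 8 3)(4 6)(5 7 10)(9 15 12)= [8, 1, 2, 0, 6, 7, 4, 10, 3, 15, 5, 11, 9, 13, 14, 12]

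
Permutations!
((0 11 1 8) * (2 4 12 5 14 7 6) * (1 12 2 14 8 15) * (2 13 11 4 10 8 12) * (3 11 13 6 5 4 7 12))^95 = (0 8 10 2 11 3 5 7)(1 15)(4 12 14 6)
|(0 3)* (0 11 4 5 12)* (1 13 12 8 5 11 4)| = 14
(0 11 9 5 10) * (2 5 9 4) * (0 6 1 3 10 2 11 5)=(0 5 2)(1 3 10 6)(4 11)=[5, 3, 0, 10, 11, 2, 1, 7, 8, 9, 6, 4]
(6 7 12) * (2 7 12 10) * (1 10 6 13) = (1 10 2 7 6 12 13) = [0, 10, 7, 3, 4, 5, 12, 6, 8, 9, 2, 11, 13, 1]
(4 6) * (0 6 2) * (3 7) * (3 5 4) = [6, 1, 0, 7, 2, 4, 3, 5] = (0 6 3 7 5 4 2)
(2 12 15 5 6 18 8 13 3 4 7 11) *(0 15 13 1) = (0 15 5 6 18 8 1)(2 12 13 3 4 7 11) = [15, 0, 12, 4, 7, 6, 18, 11, 1, 9, 10, 2, 13, 3, 14, 5, 16, 17, 8]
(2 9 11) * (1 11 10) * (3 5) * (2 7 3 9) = (1 11 7 3 5 9 10) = [0, 11, 2, 5, 4, 9, 6, 3, 8, 10, 1, 7]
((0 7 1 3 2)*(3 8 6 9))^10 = (0 1 6 3)(2 7 8 9)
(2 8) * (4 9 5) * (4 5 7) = (2 8)(4 9 7) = [0, 1, 8, 3, 9, 5, 6, 4, 2, 7]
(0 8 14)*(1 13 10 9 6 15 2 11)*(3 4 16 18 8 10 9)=(0 10 3 4 16 18 8 14)(1 13 9 6 15 2 11)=[10, 13, 11, 4, 16, 5, 15, 7, 14, 6, 3, 1, 12, 9, 0, 2, 18, 17, 8]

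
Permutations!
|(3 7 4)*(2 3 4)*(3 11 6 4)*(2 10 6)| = 10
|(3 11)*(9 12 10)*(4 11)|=|(3 4 11)(9 12 10)|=3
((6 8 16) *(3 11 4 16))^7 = ((3 11 4 16 6 8))^7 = (3 11 4 16 6 8)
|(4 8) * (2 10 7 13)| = 4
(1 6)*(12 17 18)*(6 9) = (1 9 6)(12 17 18) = [0, 9, 2, 3, 4, 5, 1, 7, 8, 6, 10, 11, 17, 13, 14, 15, 16, 18, 12]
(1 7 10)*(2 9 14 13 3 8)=[0, 7, 9, 8, 4, 5, 6, 10, 2, 14, 1, 11, 12, 3, 13]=(1 7 10)(2 9 14 13 3 8)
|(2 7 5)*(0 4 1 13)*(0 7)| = |(0 4 1 13 7 5 2)| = 7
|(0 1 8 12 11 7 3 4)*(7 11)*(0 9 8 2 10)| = 12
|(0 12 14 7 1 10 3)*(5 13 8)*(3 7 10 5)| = |(0 12 14 10 7 1 5 13 8 3)| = 10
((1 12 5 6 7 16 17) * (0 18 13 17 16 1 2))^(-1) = (0 2 17 13 18)(1 7 6 5 12)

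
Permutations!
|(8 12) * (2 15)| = 2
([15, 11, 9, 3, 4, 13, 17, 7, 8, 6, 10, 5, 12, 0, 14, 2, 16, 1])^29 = [13, 17, 15, 3, 4, 11, 9, 7, 8, 2, 10, 1, 12, 5, 14, 0, 16, 6]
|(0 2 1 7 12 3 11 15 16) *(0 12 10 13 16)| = |(0 2 1 7 10 13 16 12 3 11 15)| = 11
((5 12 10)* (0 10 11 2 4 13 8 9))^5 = (0 2)(4 10)(5 13)(8 12)(9 11)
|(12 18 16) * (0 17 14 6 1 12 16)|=|(0 17 14 6 1 12 18)|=7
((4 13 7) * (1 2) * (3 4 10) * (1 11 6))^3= ((1 2 11 6)(3 4 13 7 10))^3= (1 6 11 2)(3 7 4 10 13)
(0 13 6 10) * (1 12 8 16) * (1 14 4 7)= (0 13 6 10)(1 12 8 16 14 4 7)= [13, 12, 2, 3, 7, 5, 10, 1, 16, 9, 0, 11, 8, 6, 4, 15, 14]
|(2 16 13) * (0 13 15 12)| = 6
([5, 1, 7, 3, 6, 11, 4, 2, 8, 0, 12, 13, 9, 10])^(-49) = (13)(2 7)(4 6)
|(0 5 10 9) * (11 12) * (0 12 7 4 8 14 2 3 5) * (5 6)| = |(2 3 6 5 10 9 12 11 7 4 8 14)| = 12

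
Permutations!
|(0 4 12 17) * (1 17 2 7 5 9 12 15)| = 5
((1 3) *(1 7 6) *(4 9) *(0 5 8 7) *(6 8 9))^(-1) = ((0 5 9 4 6 1 3)(7 8))^(-1) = (0 3 1 6 4 9 5)(7 8)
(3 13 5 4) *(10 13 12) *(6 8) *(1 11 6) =(1 11 6 8)(3 12 10 13 5 4) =[0, 11, 2, 12, 3, 4, 8, 7, 1, 9, 13, 6, 10, 5]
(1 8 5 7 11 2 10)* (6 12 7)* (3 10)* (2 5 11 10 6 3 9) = (1 8 11 5 3 6 12 7 10)(2 9) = [0, 8, 9, 6, 4, 3, 12, 10, 11, 2, 1, 5, 7]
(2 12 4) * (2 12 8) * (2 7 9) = (2 8 7 9)(4 12) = [0, 1, 8, 3, 12, 5, 6, 9, 7, 2, 10, 11, 4]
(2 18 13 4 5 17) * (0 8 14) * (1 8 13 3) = (0 13 4 5 17 2 18 3 1 8 14) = [13, 8, 18, 1, 5, 17, 6, 7, 14, 9, 10, 11, 12, 4, 0, 15, 16, 2, 3]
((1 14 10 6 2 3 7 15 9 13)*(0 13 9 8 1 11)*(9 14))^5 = ((0 13 11)(1 9 14 10 6 2 3 7 15 8))^5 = (0 11 13)(1 2)(3 9)(6 8)(7 14)(10 15)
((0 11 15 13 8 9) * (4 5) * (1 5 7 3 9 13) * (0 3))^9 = ((0 11 15 1 5 4 7)(3 9)(8 13))^9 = (0 15 5 7 11 1 4)(3 9)(8 13)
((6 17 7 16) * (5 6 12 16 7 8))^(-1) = ((5 6 17 8)(12 16))^(-1) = (5 8 17 6)(12 16)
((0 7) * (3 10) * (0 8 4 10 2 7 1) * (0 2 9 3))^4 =(0 8 1 4 2 10 7)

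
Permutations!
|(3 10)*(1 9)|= |(1 9)(3 10)|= 2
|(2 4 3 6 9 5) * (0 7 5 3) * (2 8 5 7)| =|(0 2 4)(3 6 9)(5 8)| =6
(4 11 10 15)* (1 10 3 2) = [0, 10, 1, 2, 11, 5, 6, 7, 8, 9, 15, 3, 12, 13, 14, 4] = (1 10 15 4 11 3 2)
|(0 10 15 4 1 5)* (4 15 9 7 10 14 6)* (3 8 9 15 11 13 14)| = |(0 3 8 9 7 10 15 11 13 14 6 4 1 5)| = 14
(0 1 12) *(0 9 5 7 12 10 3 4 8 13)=[1, 10, 2, 4, 8, 7, 6, 12, 13, 5, 3, 11, 9, 0]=(0 1 10 3 4 8 13)(5 7 12 9)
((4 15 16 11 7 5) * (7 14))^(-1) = ((4 15 16 11 14 7 5))^(-1) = (4 5 7 14 11 16 15)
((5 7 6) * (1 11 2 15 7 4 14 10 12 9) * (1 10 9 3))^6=((1 11 2 15 7 6 5 4 14 9 10 12 3))^6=(1 5 3 6 12 7 10 15 9 2 14 11 4)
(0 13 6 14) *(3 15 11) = (0 13 6 14)(3 15 11) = [13, 1, 2, 15, 4, 5, 14, 7, 8, 9, 10, 3, 12, 6, 0, 11]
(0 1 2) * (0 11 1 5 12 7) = (0 5 12 7)(1 2 11) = [5, 2, 11, 3, 4, 12, 6, 0, 8, 9, 10, 1, 7]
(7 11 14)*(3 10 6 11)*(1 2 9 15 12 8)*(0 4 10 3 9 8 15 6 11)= (0 4 10 11 14 7 9 6)(1 2 8)(12 15)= [4, 2, 8, 3, 10, 5, 0, 9, 1, 6, 11, 14, 15, 13, 7, 12]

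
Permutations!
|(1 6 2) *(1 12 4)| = 5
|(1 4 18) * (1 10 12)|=5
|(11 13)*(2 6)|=2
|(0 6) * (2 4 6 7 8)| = 6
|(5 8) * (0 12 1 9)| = |(0 12 1 9)(5 8)| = 4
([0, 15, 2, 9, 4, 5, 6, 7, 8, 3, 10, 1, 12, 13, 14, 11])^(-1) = (1 11 15)(3 9)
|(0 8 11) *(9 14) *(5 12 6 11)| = |(0 8 5 12 6 11)(9 14)| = 6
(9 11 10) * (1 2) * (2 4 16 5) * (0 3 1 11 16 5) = [3, 4, 11, 1, 5, 2, 6, 7, 8, 16, 9, 10, 12, 13, 14, 15, 0] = (0 3 1 4 5 2 11 10 9 16)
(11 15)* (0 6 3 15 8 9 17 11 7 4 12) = [6, 1, 2, 15, 12, 5, 3, 4, 9, 17, 10, 8, 0, 13, 14, 7, 16, 11] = (0 6 3 15 7 4 12)(8 9 17 11)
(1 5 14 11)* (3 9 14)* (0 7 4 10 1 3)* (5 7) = [5, 7, 2, 9, 10, 0, 6, 4, 8, 14, 1, 3, 12, 13, 11] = (0 5)(1 7 4 10)(3 9 14 11)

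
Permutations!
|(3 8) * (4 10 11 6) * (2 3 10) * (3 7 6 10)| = |(2 7 6 4)(3 8)(10 11)| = 4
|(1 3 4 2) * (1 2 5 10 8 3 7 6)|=15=|(1 7 6)(3 4 5 10 8)|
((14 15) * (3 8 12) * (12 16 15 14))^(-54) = ((3 8 16 15 12))^(-54) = (3 8 16 15 12)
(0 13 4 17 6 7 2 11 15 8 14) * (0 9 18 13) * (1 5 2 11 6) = (1 5 2 6 7 11 15 8 14 9 18 13 4 17) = [0, 5, 6, 3, 17, 2, 7, 11, 14, 18, 10, 15, 12, 4, 9, 8, 16, 1, 13]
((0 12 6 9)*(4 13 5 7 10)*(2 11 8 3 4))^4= ((0 12 6 9)(2 11 8 3 4 13 5 7 10))^4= (2 4 10 3 7 8 5 11 13)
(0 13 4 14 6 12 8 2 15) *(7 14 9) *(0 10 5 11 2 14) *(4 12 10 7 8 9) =(0 13 12 9 8 14 6 10 5 11 2 15 7) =[13, 1, 15, 3, 4, 11, 10, 0, 14, 8, 5, 2, 9, 12, 6, 7]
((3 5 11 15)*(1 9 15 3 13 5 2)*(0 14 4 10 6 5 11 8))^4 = (0 6 14 5 4 8 10)(1 11 9 3 15 2 13)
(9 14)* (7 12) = (7 12)(9 14) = [0, 1, 2, 3, 4, 5, 6, 12, 8, 14, 10, 11, 7, 13, 9]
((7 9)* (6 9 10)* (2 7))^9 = (2 9 6 10 7)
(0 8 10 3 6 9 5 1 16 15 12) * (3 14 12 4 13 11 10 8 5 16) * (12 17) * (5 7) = (0 7 5 1 3 6 9 16 15 4 13 11 10 14 17 12) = [7, 3, 2, 6, 13, 1, 9, 5, 8, 16, 14, 10, 0, 11, 17, 4, 15, 12]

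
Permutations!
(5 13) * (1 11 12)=(1 11 12)(5 13)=[0, 11, 2, 3, 4, 13, 6, 7, 8, 9, 10, 12, 1, 5]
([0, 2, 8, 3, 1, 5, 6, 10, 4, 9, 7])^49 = [0, 2, 8, 3, 1, 5, 6, 10, 4, 9, 7]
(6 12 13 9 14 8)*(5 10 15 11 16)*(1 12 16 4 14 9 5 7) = (1 12 13 5 10 15 11 4 14 8 6 16 7) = [0, 12, 2, 3, 14, 10, 16, 1, 6, 9, 15, 4, 13, 5, 8, 11, 7]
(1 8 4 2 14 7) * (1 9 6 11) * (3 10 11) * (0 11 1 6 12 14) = (0 11 6 3 10 1 8 4 2)(7 9 12 14) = [11, 8, 0, 10, 2, 5, 3, 9, 4, 12, 1, 6, 14, 13, 7]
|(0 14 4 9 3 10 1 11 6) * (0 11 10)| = 10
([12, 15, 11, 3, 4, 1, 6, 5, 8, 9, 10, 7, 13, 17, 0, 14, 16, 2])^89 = [12, 15, 11, 3, 4, 1, 6, 5, 8, 9, 10, 7, 13, 17, 0, 14, 16, 2]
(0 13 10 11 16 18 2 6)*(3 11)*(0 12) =(0 13 10 3 11 16 18 2 6 12) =[13, 1, 6, 11, 4, 5, 12, 7, 8, 9, 3, 16, 0, 10, 14, 15, 18, 17, 2]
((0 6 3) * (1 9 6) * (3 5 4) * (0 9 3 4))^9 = ((0 1 3 9 6 5))^9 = (0 9)(1 6)(3 5)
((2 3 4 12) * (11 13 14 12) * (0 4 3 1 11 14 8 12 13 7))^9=((0 4 14 13 8 12 2 1 11 7))^9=(0 7 11 1 2 12 8 13 14 4)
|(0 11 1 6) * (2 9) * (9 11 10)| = 7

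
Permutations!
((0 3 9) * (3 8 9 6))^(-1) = (0 9 8)(3 6) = ((0 8 9)(3 6))^(-1)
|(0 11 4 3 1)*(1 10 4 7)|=12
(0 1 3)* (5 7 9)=(0 1 3)(5 7 9)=[1, 3, 2, 0, 4, 7, 6, 9, 8, 5]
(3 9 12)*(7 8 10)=[0, 1, 2, 9, 4, 5, 6, 8, 10, 12, 7, 11, 3]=(3 9 12)(7 8 10)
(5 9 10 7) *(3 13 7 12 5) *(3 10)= (3 13 7 10 12 5 9)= [0, 1, 2, 13, 4, 9, 6, 10, 8, 3, 12, 11, 5, 7]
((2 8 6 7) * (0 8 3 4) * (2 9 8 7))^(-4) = ((0 7 9 8 6 2 3 4))^(-4) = (0 6)(2 7)(3 9)(4 8)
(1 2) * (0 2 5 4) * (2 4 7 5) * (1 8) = (0 4)(1 2 8)(5 7) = [4, 2, 8, 3, 0, 7, 6, 5, 1]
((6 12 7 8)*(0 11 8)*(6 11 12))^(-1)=(0 7 12)(8 11)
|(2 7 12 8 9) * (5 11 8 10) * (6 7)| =|(2 6 7 12 10 5 11 8 9)| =9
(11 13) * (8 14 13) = (8 14 13 11) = [0, 1, 2, 3, 4, 5, 6, 7, 14, 9, 10, 8, 12, 11, 13]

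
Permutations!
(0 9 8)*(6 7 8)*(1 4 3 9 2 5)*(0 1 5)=[2, 4, 0, 9, 3, 5, 7, 8, 1, 6]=(0 2)(1 4 3 9 6 7 8)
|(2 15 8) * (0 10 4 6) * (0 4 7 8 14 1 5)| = 18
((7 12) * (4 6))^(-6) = ((4 6)(7 12))^(-6) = (12)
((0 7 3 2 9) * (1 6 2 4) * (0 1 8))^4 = ((0 7 3 4 8)(1 6 2 9))^4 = (9)(0 8 4 3 7)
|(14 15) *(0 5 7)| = 6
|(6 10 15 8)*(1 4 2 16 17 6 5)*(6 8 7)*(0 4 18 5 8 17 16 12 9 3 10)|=30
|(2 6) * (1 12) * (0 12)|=|(0 12 1)(2 6)|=6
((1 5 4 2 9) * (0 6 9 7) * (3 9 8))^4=(0 9 2 8 5)(1 7 3 4 6)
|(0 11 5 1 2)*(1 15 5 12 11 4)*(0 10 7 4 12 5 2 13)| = 11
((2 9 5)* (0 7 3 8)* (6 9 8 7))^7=(0 6 9 5 2 8)(3 7)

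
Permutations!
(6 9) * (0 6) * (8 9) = (0 6 8 9) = [6, 1, 2, 3, 4, 5, 8, 7, 9, 0]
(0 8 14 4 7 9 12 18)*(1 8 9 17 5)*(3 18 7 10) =(0 9 12 7 17 5 1 8 14 4 10 3 18) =[9, 8, 2, 18, 10, 1, 6, 17, 14, 12, 3, 11, 7, 13, 4, 15, 16, 5, 0]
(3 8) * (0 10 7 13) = (0 10 7 13)(3 8) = [10, 1, 2, 8, 4, 5, 6, 13, 3, 9, 7, 11, 12, 0]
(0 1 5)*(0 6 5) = [1, 0, 2, 3, 4, 6, 5] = (0 1)(5 6)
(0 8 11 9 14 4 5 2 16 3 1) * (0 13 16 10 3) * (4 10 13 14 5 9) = (0 8 11 4 9 5 2 13 16)(1 14 10 3) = [8, 14, 13, 1, 9, 2, 6, 7, 11, 5, 3, 4, 12, 16, 10, 15, 0]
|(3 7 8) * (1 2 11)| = 3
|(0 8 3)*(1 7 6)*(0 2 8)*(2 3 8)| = 3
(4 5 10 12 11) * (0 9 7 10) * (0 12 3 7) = (0 9)(3 7 10)(4 5 12 11) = [9, 1, 2, 7, 5, 12, 6, 10, 8, 0, 3, 4, 11]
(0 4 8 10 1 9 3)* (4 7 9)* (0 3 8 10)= (0 7 9 8)(1 4 10)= [7, 4, 2, 3, 10, 5, 6, 9, 0, 8, 1]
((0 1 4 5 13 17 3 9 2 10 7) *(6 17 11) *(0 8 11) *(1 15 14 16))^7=((0 15 14 16 1 4 5 13)(2 10 7 8 11 6 17 3 9))^7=(0 13 5 4 1 16 14 15)(2 3 6 8 10 9 17 11 7)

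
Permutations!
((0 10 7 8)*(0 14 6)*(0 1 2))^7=((0 10 7 8 14 6 1 2))^7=(0 2 1 6 14 8 7 10)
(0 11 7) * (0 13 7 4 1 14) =(0 11 4 1 14)(7 13) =[11, 14, 2, 3, 1, 5, 6, 13, 8, 9, 10, 4, 12, 7, 0]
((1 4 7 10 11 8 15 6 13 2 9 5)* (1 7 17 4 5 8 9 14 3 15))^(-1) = (1 8 9 11 10 7 5)(2 13 6 15 3 14)(4 17)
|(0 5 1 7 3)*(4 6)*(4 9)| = |(0 5 1 7 3)(4 6 9)| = 15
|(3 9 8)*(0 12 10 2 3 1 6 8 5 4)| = |(0 12 10 2 3 9 5 4)(1 6 8)| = 24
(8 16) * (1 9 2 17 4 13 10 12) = [0, 9, 17, 3, 13, 5, 6, 7, 16, 2, 12, 11, 1, 10, 14, 15, 8, 4] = (1 9 2 17 4 13 10 12)(8 16)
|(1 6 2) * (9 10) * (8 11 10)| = |(1 6 2)(8 11 10 9)| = 12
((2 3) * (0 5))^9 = ((0 5)(2 3))^9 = (0 5)(2 3)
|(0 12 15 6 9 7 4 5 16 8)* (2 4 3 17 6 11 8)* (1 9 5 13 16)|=|(0 12 15 11 8)(1 9 7 3 17 6 5)(2 4 13 16)|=140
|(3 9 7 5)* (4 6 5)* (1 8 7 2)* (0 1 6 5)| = |(0 1 8 7 4 5 3 9 2 6)| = 10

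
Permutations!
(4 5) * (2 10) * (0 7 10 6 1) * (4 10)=(0 7 4 5 10 2 6 1)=[7, 0, 6, 3, 5, 10, 1, 4, 8, 9, 2]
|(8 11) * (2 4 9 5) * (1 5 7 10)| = 14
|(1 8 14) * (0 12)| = 6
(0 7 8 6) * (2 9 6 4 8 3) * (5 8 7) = (0 5 8 4 7 3 2 9 6) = [5, 1, 9, 2, 7, 8, 0, 3, 4, 6]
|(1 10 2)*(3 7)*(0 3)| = |(0 3 7)(1 10 2)| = 3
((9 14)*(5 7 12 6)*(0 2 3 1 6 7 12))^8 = ((0 2 3 1 6 5 12 7)(9 14))^8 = (14)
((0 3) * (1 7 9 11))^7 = ((0 3)(1 7 9 11))^7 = (0 3)(1 11 9 7)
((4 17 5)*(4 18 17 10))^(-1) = ((4 10)(5 18 17))^(-1) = (4 10)(5 17 18)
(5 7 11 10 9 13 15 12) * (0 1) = (0 1)(5 7 11 10 9 13 15 12) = [1, 0, 2, 3, 4, 7, 6, 11, 8, 13, 9, 10, 5, 15, 14, 12]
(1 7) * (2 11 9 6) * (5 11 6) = (1 7)(2 6)(5 11 9) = [0, 7, 6, 3, 4, 11, 2, 1, 8, 5, 10, 9]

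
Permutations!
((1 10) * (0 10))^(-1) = (0 1 10)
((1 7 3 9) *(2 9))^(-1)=((1 7 3 2 9))^(-1)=(1 9 2 3 7)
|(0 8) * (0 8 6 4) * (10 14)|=6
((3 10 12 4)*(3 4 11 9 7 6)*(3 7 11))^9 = (12)(6 7)(9 11)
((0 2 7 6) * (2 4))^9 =((0 4 2 7 6))^9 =(0 6 7 2 4)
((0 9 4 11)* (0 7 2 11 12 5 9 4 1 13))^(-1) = ((0 4 12 5 9 1 13)(2 11 7))^(-1) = (0 13 1 9 5 12 4)(2 7 11)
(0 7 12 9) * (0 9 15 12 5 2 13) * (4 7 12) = (0 12 15 4 7 5 2 13) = [12, 1, 13, 3, 7, 2, 6, 5, 8, 9, 10, 11, 15, 0, 14, 4]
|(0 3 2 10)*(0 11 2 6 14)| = |(0 3 6 14)(2 10 11)| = 12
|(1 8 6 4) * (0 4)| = 5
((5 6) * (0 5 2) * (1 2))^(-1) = (0 2 1 6 5)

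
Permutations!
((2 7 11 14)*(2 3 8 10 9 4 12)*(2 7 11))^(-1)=((2 11 14 3 8 10 9 4 12 7))^(-1)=(2 7 12 4 9 10 8 3 14 11)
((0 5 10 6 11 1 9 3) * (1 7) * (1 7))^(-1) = (0 3 9 1 11 6 10 5)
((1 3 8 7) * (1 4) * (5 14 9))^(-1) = (1 4 7 8 3)(5 9 14)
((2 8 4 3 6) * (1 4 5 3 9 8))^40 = ((1 4 9 8 5 3 6 2))^40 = (9)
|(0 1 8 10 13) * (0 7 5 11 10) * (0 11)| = 8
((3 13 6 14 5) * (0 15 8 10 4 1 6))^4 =((0 15 8 10 4 1 6 14 5 3 13))^4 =(0 4 5 15 1 3 8 6 13 10 14)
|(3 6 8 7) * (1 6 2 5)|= 7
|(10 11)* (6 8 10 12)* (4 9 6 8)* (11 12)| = |(4 9 6)(8 10 12)| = 3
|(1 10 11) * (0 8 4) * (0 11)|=6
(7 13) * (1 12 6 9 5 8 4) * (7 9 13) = [0, 12, 2, 3, 1, 8, 13, 7, 4, 5, 10, 11, 6, 9] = (1 12 6 13 9 5 8 4)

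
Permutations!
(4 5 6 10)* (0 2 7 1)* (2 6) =(0 6 10 4 5 2 7 1) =[6, 0, 7, 3, 5, 2, 10, 1, 8, 9, 4]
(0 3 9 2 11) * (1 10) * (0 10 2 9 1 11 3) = [0, 2, 3, 1, 4, 5, 6, 7, 8, 9, 11, 10] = (1 2 3)(10 11)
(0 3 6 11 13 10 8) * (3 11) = (0 11 13 10 8)(3 6) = [11, 1, 2, 6, 4, 5, 3, 7, 0, 9, 8, 13, 12, 10]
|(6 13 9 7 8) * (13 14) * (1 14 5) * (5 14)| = 6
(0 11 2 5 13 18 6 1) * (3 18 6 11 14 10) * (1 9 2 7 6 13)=[14, 0, 5, 18, 4, 1, 9, 6, 8, 2, 3, 7, 12, 13, 10, 15, 16, 17, 11]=(0 14 10 3 18 11 7 6 9 2 5 1)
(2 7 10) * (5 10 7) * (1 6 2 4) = (1 6 2 5 10 4) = [0, 6, 5, 3, 1, 10, 2, 7, 8, 9, 4]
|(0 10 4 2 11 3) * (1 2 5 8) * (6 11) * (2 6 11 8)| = 21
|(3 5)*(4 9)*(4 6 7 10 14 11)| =14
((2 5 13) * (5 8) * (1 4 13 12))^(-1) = (1 12 5 8 2 13 4)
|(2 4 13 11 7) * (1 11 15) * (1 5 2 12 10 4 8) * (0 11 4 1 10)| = |(0 11 7 12)(1 4 13 15 5 2 8 10)| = 8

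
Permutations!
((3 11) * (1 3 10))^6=(1 11)(3 10)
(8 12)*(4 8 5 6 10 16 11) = (4 8 12 5 6 10 16 11) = [0, 1, 2, 3, 8, 6, 10, 7, 12, 9, 16, 4, 5, 13, 14, 15, 11]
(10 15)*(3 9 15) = [0, 1, 2, 9, 4, 5, 6, 7, 8, 15, 3, 11, 12, 13, 14, 10] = (3 9 15 10)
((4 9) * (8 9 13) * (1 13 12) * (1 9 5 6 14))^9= (1 5)(6 13)(8 14)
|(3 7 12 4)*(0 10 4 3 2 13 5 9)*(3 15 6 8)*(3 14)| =|(0 10 4 2 13 5 9)(3 7 12 15 6 8 14)| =7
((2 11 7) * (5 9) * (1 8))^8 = (2 7 11) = ((1 8)(2 11 7)(5 9))^8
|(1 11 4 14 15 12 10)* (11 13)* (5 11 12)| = 20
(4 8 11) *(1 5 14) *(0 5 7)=(0 5 14 1 7)(4 8 11)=[5, 7, 2, 3, 8, 14, 6, 0, 11, 9, 10, 4, 12, 13, 1]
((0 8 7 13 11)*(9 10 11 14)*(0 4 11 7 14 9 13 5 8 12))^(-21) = (14)(0 12)(4 11)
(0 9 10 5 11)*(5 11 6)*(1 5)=(0 9 10 11)(1 5 6)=[9, 5, 2, 3, 4, 6, 1, 7, 8, 10, 11, 0]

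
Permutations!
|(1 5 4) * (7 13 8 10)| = 12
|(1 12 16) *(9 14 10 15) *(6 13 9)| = 6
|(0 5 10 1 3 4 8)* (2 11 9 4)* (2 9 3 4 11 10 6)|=24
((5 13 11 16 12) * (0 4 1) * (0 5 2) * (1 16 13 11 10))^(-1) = (0 2 12 16 4)(1 10 13 11 5)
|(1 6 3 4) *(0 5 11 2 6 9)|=9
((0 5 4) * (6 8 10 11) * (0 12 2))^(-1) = (0 2 12 4 5)(6 11 10 8)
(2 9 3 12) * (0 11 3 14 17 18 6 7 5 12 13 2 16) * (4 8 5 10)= (0 11 3 13 2 9 14 17 18 6 7 10 4 8 5 12 16)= [11, 1, 9, 13, 8, 12, 7, 10, 5, 14, 4, 3, 16, 2, 17, 15, 0, 18, 6]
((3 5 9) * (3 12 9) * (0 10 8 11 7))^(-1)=(0 7 11 8 10)(3 5)(9 12)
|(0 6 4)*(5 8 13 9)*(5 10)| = |(0 6 4)(5 8 13 9 10)| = 15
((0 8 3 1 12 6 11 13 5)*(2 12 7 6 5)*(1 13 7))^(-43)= (0 5 12 2 13 3 8)(6 7 11)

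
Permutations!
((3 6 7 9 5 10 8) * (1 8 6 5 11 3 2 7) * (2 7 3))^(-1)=((1 8 7 9 11 2 3 5 10 6))^(-1)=(1 6 10 5 3 2 11 9 7 8)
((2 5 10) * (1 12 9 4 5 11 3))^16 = (1 11 10 4 12 3 2 5 9)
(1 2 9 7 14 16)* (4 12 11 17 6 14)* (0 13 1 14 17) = (0 13 1 2 9 7 4 12 11)(6 17)(14 16) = [13, 2, 9, 3, 12, 5, 17, 4, 8, 7, 10, 0, 11, 1, 16, 15, 14, 6]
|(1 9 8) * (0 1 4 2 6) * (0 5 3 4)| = |(0 1 9 8)(2 6 5 3 4)| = 20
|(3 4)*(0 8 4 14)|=5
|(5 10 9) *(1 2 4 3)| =|(1 2 4 3)(5 10 9)| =12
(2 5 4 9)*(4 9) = [0, 1, 5, 3, 4, 9, 6, 7, 8, 2] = (2 5 9)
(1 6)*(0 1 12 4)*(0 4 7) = (0 1 6 12 7) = [1, 6, 2, 3, 4, 5, 12, 0, 8, 9, 10, 11, 7]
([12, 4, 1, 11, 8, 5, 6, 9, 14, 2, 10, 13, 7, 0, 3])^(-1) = (0 13 11 3 14 8 4 1 2 9 7 12)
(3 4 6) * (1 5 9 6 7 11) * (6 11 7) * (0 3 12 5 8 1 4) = (0 3)(1 8)(4 6 12 5 9 11) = [3, 8, 2, 0, 6, 9, 12, 7, 1, 11, 10, 4, 5]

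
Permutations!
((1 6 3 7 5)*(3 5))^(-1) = (1 5 6)(3 7)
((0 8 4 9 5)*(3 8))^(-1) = (0 5 9 4 8 3)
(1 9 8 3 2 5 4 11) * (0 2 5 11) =(0 2 11 1 9 8 3 5 4) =[2, 9, 11, 5, 0, 4, 6, 7, 3, 8, 10, 1]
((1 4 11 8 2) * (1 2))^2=(1 11)(4 8)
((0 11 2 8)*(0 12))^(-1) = (0 12 8 2 11)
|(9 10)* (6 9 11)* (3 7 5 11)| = |(3 7 5 11 6 9 10)| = 7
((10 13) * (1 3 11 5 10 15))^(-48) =(1 3 11 5 10 13 15)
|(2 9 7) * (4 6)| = 6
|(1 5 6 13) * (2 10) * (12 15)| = |(1 5 6 13)(2 10)(12 15)| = 4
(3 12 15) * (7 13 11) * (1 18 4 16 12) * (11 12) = [0, 18, 2, 1, 16, 5, 6, 13, 8, 9, 10, 7, 15, 12, 14, 3, 11, 17, 4] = (1 18 4 16 11 7 13 12 15 3)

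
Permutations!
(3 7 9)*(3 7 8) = (3 8)(7 9) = [0, 1, 2, 8, 4, 5, 6, 9, 3, 7]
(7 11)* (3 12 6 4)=(3 12 6 4)(7 11)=[0, 1, 2, 12, 3, 5, 4, 11, 8, 9, 10, 7, 6]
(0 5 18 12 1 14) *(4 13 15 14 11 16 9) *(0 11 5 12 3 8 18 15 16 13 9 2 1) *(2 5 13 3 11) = (0 12)(1 13 16 5 15 14 2)(3 8 18 11)(4 9) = [12, 13, 1, 8, 9, 15, 6, 7, 18, 4, 10, 3, 0, 16, 2, 14, 5, 17, 11]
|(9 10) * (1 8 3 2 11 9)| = |(1 8 3 2 11 9 10)| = 7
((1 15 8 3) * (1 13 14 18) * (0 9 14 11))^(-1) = (0 11 13 3 8 15 1 18 14 9)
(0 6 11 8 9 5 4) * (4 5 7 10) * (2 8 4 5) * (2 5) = (0 6 11 4)(2 8 9 7 10) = [6, 1, 8, 3, 0, 5, 11, 10, 9, 7, 2, 4]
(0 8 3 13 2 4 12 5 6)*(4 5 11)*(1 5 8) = (0 1 5 6)(2 8 3 13)(4 12 11) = [1, 5, 8, 13, 12, 6, 0, 7, 3, 9, 10, 4, 11, 2]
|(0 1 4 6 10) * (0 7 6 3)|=12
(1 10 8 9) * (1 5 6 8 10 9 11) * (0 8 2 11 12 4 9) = (0 8 12 4 9 5 6 2 11 1) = [8, 0, 11, 3, 9, 6, 2, 7, 12, 5, 10, 1, 4]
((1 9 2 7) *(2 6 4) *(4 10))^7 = ((1 9 6 10 4 2 7))^7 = (10)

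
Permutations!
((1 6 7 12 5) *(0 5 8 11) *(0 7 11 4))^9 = (12)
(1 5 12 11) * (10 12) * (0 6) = (0 6)(1 5 10 12 11) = [6, 5, 2, 3, 4, 10, 0, 7, 8, 9, 12, 1, 11]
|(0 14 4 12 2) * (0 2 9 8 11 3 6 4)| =|(0 14)(3 6 4 12 9 8 11)| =14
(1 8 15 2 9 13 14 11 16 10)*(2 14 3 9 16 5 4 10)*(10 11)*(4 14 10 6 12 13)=[0, 8, 16, 9, 11, 14, 12, 7, 15, 4, 1, 5, 13, 3, 6, 10, 2]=(1 8 15 10)(2 16)(3 9 4 11 5 14 6 12 13)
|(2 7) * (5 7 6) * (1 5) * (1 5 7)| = |(1 7 2 6 5)| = 5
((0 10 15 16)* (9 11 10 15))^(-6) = ((0 15 16)(9 11 10))^(-6) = (16)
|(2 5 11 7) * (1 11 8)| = 6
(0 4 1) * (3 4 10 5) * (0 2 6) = (0 10 5 3 4 1 2 6) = [10, 2, 6, 4, 1, 3, 0, 7, 8, 9, 5]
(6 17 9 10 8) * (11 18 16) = (6 17 9 10 8)(11 18 16) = [0, 1, 2, 3, 4, 5, 17, 7, 6, 10, 8, 18, 12, 13, 14, 15, 11, 9, 16]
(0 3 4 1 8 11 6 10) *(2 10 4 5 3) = (0 2 10)(1 8 11 6 4)(3 5) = [2, 8, 10, 5, 1, 3, 4, 7, 11, 9, 0, 6]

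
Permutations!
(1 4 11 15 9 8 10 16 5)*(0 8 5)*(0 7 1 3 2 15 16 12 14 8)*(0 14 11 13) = (0 14 8 10 12 11 16 7 1 4 13)(2 15 9 5 3) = [14, 4, 15, 2, 13, 3, 6, 1, 10, 5, 12, 16, 11, 0, 8, 9, 7]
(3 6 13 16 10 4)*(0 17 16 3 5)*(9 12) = (0 17 16 10 4 5)(3 6 13)(9 12) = [17, 1, 2, 6, 5, 0, 13, 7, 8, 12, 4, 11, 9, 3, 14, 15, 10, 16]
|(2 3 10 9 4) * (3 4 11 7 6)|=|(2 4)(3 10 9 11 7 6)|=6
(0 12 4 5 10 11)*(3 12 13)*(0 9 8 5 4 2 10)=(0 13 3 12 2 10 11 9 8 5)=[13, 1, 10, 12, 4, 0, 6, 7, 5, 8, 11, 9, 2, 3]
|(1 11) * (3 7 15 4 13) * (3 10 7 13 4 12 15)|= |(1 11)(3 13 10 7)(12 15)|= 4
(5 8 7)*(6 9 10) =(5 8 7)(6 9 10) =[0, 1, 2, 3, 4, 8, 9, 5, 7, 10, 6]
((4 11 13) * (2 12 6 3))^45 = ((2 12 6 3)(4 11 13))^45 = (13)(2 12 6 3)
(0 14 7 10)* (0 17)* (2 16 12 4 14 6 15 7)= [6, 1, 16, 3, 14, 5, 15, 10, 8, 9, 17, 11, 4, 13, 2, 7, 12, 0]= (0 6 15 7 10 17)(2 16 12 4 14)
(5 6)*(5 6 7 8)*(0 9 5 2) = (0 9 5 7 8 2) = [9, 1, 0, 3, 4, 7, 6, 8, 2, 5]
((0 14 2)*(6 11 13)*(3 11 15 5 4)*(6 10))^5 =((0 14 2)(3 11 13 10 6 15 5 4))^5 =(0 2 14)(3 15 13 4 6 11 5 10)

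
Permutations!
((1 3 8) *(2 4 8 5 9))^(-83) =((1 3 5 9 2 4 8))^(-83) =(1 3 5 9 2 4 8)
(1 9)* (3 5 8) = [0, 9, 2, 5, 4, 8, 6, 7, 3, 1] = (1 9)(3 5 8)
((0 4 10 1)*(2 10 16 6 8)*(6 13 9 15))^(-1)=(0 1 10 2 8 6 15 9 13 16 4)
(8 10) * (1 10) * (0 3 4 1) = (0 3 4 1 10 8) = [3, 10, 2, 4, 1, 5, 6, 7, 0, 9, 8]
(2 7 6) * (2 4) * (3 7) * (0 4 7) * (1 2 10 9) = [4, 2, 3, 0, 10, 5, 7, 6, 8, 1, 9] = (0 4 10 9 1 2 3)(6 7)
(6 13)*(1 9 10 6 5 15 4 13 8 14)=(1 9 10 6 8 14)(4 13 5 15)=[0, 9, 2, 3, 13, 15, 8, 7, 14, 10, 6, 11, 12, 5, 1, 4]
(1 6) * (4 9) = (1 6)(4 9) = [0, 6, 2, 3, 9, 5, 1, 7, 8, 4]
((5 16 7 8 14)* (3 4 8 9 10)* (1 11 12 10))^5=(1 4 7 10 5 11 8 9 3 16 12 14)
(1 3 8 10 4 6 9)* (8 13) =[0, 3, 2, 13, 6, 5, 9, 7, 10, 1, 4, 11, 12, 8] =(1 3 13 8 10 4 6 9)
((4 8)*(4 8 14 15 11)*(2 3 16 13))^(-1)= (2 13 16 3)(4 11 15 14)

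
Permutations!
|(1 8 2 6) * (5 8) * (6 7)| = |(1 5 8 2 7 6)| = 6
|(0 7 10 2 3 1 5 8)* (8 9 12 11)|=11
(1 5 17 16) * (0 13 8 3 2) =(0 13 8 3 2)(1 5 17 16) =[13, 5, 0, 2, 4, 17, 6, 7, 3, 9, 10, 11, 12, 8, 14, 15, 1, 16]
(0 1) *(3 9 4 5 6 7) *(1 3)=(0 3 9 4 5 6 7 1)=[3, 0, 2, 9, 5, 6, 7, 1, 8, 4]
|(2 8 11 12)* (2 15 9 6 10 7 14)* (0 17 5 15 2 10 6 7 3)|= |(0 17 5 15 9 7 14 10 3)(2 8 11 12)|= 36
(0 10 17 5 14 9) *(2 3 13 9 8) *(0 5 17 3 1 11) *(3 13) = (17)(0 10 13 9 5 14 8 2 1 11) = [10, 11, 1, 3, 4, 14, 6, 7, 2, 5, 13, 0, 12, 9, 8, 15, 16, 17]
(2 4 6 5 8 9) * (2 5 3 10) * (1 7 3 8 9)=[0, 7, 4, 10, 6, 9, 8, 3, 1, 5, 2]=(1 7 3 10 2 4 6 8)(5 9)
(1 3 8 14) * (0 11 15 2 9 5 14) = (0 11 15 2 9 5 14 1 3 8) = [11, 3, 9, 8, 4, 14, 6, 7, 0, 5, 10, 15, 12, 13, 1, 2]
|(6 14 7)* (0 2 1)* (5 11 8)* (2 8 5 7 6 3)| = 6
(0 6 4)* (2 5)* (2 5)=(0 6 4)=[6, 1, 2, 3, 0, 5, 4]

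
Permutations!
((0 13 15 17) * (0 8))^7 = ((0 13 15 17 8))^7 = (0 15 8 13 17)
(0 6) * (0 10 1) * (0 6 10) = (0 10 1 6) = [10, 6, 2, 3, 4, 5, 0, 7, 8, 9, 1]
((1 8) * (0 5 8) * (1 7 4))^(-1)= ((0 5 8 7 4 1))^(-1)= (0 1 4 7 8 5)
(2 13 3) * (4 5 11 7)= [0, 1, 13, 2, 5, 11, 6, 4, 8, 9, 10, 7, 12, 3]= (2 13 3)(4 5 11 7)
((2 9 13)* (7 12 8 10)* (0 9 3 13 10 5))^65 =(0 10 12 5 9 7 8)(2 13 3)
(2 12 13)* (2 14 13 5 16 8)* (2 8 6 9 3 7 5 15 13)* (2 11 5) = (2 12 15 13 14 11 5 16 6 9 3 7) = [0, 1, 12, 7, 4, 16, 9, 2, 8, 3, 10, 5, 15, 14, 11, 13, 6]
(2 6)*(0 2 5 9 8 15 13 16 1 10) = [2, 10, 6, 3, 4, 9, 5, 7, 15, 8, 0, 11, 12, 16, 14, 13, 1] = (0 2 6 5 9 8 15 13 16 1 10)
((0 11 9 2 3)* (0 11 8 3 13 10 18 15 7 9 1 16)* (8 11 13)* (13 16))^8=(0 9 13 3 15 11 2 10 16 7 1 8 18)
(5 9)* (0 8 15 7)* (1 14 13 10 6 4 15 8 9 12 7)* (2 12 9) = (0 2 12 7)(1 14 13 10 6 4 15)(5 9) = [2, 14, 12, 3, 15, 9, 4, 0, 8, 5, 6, 11, 7, 10, 13, 1]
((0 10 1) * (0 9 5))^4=((0 10 1 9 5))^4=(0 5 9 1 10)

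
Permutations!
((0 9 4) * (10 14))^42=((0 9 4)(10 14))^42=(14)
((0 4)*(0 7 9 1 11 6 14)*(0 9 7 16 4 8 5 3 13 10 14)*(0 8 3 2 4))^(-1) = (0 16 4 2 5 8 6 11 1 9 14 10 13 3)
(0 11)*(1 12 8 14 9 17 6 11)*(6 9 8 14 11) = (0 1 12 14 8 11)(9 17) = [1, 12, 2, 3, 4, 5, 6, 7, 11, 17, 10, 0, 14, 13, 8, 15, 16, 9]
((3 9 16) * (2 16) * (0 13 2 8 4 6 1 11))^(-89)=(0 11 1 6 4 8 9 3 16 2 13)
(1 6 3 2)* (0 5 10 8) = (0 5 10 8)(1 6 3 2) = [5, 6, 1, 2, 4, 10, 3, 7, 0, 9, 8]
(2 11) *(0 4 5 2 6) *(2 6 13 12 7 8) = [4, 1, 11, 3, 5, 6, 0, 8, 2, 9, 10, 13, 7, 12] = (0 4 5 6)(2 11 13 12 7 8)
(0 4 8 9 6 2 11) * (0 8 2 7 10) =(0 4 2 11 8 9 6 7 10) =[4, 1, 11, 3, 2, 5, 7, 10, 9, 6, 0, 8]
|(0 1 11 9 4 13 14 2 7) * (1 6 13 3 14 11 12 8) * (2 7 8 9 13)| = |(0 6 2 8 1 12 9 4 3 14 7)(11 13)| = 22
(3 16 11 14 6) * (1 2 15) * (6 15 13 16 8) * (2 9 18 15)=(1 9 18 15)(2 13 16 11 14)(3 8 6)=[0, 9, 13, 8, 4, 5, 3, 7, 6, 18, 10, 14, 12, 16, 2, 1, 11, 17, 15]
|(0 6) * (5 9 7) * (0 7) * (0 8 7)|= |(0 6)(5 9 8 7)|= 4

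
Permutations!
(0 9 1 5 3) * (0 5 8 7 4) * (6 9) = (0 6 9 1 8 7 4)(3 5) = [6, 8, 2, 5, 0, 3, 9, 4, 7, 1]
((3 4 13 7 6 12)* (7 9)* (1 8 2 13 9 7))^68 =((1 8 2 13 7 6 12 3 4 9))^68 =(1 4 12 7 2)(3 6 13 8 9)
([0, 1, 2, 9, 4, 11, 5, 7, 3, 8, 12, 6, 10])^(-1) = (3 8 9)(5 6 11)(10 12)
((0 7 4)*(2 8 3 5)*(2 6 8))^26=(0 4 7)(3 6)(5 8)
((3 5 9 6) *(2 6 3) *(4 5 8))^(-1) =((2 6)(3 8 4 5 9))^(-1) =(2 6)(3 9 5 4 8)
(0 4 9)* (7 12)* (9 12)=[4, 1, 2, 3, 12, 5, 6, 9, 8, 0, 10, 11, 7]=(0 4 12 7 9)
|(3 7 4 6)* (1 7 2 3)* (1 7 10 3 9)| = 15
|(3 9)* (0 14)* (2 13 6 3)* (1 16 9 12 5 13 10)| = |(0 14)(1 16 9 2 10)(3 12 5 13 6)| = 10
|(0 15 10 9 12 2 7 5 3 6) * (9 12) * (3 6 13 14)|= 24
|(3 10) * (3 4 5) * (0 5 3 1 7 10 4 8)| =6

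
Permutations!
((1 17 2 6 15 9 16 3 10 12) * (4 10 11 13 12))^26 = ((1 17 2 6 15 9 16 3 11 13 12)(4 10))^26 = (1 15 11 17 9 13 2 16 12 6 3)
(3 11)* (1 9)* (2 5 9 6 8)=(1 6 8 2 5 9)(3 11)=[0, 6, 5, 11, 4, 9, 8, 7, 2, 1, 10, 3]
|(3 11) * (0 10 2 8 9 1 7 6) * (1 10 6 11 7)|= |(0 6)(2 8 9 10)(3 7 11)|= 12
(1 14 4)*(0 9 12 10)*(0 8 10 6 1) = (0 9 12 6 1 14 4)(8 10) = [9, 14, 2, 3, 0, 5, 1, 7, 10, 12, 8, 11, 6, 13, 4]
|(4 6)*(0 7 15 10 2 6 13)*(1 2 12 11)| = 11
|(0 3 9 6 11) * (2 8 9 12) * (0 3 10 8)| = 9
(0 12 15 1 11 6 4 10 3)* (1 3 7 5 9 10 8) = (0 12 15 3)(1 11 6 4 8)(5 9 10 7) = [12, 11, 2, 0, 8, 9, 4, 5, 1, 10, 7, 6, 15, 13, 14, 3]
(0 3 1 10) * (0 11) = (0 3 1 10 11) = [3, 10, 2, 1, 4, 5, 6, 7, 8, 9, 11, 0]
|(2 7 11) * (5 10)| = |(2 7 11)(5 10)| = 6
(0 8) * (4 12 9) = (0 8)(4 12 9) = [8, 1, 2, 3, 12, 5, 6, 7, 0, 4, 10, 11, 9]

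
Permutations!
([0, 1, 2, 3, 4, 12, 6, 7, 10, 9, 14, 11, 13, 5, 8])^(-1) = [0, 1, 2, 3, 4, 13, 6, 7, 14, 9, 8, 11, 5, 12, 10]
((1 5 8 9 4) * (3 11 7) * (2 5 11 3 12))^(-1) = (1 4 9 8 5 2 12 7 11)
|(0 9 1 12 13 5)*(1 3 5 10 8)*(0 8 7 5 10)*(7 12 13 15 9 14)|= 35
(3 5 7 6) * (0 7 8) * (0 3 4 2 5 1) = (0 7 6 4 2 5 8 3 1) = [7, 0, 5, 1, 2, 8, 4, 6, 3]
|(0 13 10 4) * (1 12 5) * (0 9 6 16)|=21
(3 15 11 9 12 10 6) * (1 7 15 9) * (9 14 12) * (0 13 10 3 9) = (0 13 10 6 9)(1 7 15 11)(3 14 12) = [13, 7, 2, 14, 4, 5, 9, 15, 8, 0, 6, 1, 3, 10, 12, 11]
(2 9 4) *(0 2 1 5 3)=[2, 5, 9, 0, 1, 3, 6, 7, 8, 4]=(0 2 9 4 1 5 3)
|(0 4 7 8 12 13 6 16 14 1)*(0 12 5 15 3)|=|(0 4 7 8 5 15 3)(1 12 13 6 16 14)|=42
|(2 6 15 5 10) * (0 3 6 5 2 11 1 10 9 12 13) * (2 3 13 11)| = 42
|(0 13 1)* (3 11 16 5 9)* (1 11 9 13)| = 4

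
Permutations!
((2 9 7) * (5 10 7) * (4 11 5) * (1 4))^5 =((1 4 11 5 10 7 2 9))^5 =(1 7 11 9 10 4 2 5)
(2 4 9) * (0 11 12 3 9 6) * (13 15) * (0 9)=(0 11 12 3)(2 4 6 9)(13 15)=[11, 1, 4, 0, 6, 5, 9, 7, 8, 2, 10, 12, 3, 15, 14, 13]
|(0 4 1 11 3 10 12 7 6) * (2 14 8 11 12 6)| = |(0 4 1 12 7 2 14 8 11 3 10 6)| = 12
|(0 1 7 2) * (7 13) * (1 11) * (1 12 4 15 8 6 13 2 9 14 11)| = 30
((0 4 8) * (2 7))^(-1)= (0 8 4)(2 7)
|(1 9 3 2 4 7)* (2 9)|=4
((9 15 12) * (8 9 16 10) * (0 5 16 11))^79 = (0 12 9 10 5 11 15 8 16)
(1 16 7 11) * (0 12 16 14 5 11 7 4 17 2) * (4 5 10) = (0 12 16 5 11 1 14 10 4 17 2) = [12, 14, 0, 3, 17, 11, 6, 7, 8, 9, 4, 1, 16, 13, 10, 15, 5, 2]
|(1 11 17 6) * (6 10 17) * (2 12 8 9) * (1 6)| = |(1 11)(2 12 8 9)(10 17)| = 4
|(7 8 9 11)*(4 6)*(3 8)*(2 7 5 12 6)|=|(2 7 3 8 9 11 5 12 6 4)|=10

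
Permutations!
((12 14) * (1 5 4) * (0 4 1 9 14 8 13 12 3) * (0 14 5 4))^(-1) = ((1 4 9 5)(3 14)(8 13 12))^(-1) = (1 5 9 4)(3 14)(8 12 13)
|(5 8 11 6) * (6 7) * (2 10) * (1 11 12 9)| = 8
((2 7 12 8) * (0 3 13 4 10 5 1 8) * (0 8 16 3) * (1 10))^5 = ((1 16 3 13 4)(2 7 12 8)(5 10))^5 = (16)(2 7 12 8)(5 10)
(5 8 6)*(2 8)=(2 8 6 5)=[0, 1, 8, 3, 4, 2, 5, 7, 6]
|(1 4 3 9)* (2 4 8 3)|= 4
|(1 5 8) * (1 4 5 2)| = |(1 2)(4 5 8)| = 6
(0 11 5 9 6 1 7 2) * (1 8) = [11, 7, 0, 3, 4, 9, 8, 2, 1, 6, 10, 5] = (0 11 5 9 6 8 1 7 2)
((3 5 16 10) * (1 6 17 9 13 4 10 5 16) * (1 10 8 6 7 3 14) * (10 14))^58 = ((1 7 3 16 5 14)(4 8 6 17 9 13))^58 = (1 5 3)(4 9 6)(7 14 16)(8 13 17)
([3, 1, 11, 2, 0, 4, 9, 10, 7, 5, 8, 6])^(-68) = (0 6)(2 5)(3 9)(4 11)(7 10 8)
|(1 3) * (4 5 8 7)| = 4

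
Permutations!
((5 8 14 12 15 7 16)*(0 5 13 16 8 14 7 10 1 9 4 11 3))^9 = ((0 5 14 12 15 10 1 9 4 11 3)(7 8)(13 16))^9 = (0 11 9 10 12 5 3 4 1 15 14)(7 8)(13 16)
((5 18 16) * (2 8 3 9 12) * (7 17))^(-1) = (2 12 9 3 8)(5 16 18)(7 17)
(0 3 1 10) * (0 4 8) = (0 3 1 10 4 8) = [3, 10, 2, 1, 8, 5, 6, 7, 0, 9, 4]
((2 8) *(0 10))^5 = ((0 10)(2 8))^5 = (0 10)(2 8)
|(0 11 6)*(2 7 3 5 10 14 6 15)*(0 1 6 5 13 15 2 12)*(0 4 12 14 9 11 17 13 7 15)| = 42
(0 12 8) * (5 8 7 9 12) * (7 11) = (0 5 8)(7 9 12 11) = [5, 1, 2, 3, 4, 8, 6, 9, 0, 12, 10, 7, 11]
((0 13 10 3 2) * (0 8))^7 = ((0 13 10 3 2 8))^7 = (0 13 10 3 2 8)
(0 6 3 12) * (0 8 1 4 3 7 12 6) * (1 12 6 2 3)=(1 4)(2 3)(6 7)(8 12)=[0, 4, 3, 2, 1, 5, 7, 6, 12, 9, 10, 11, 8]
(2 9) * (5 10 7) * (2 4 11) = [0, 1, 9, 3, 11, 10, 6, 5, 8, 4, 7, 2] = (2 9 4 11)(5 10 7)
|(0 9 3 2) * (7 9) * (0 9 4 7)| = |(2 9 3)(4 7)| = 6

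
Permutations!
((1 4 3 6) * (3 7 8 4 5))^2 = (1 3)(4 8 7)(5 6)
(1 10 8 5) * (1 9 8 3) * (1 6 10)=(3 6 10)(5 9 8)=[0, 1, 2, 6, 4, 9, 10, 7, 5, 8, 3]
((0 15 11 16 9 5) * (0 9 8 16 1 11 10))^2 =((0 15 10)(1 11)(5 9)(8 16))^2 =(16)(0 10 15)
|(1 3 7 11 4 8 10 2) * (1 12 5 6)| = |(1 3 7 11 4 8 10 2 12 5 6)| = 11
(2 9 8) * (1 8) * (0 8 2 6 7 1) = (0 8 6 7 1 2 9) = [8, 2, 9, 3, 4, 5, 7, 1, 6, 0]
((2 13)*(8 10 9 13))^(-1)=((2 8 10 9 13))^(-1)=(2 13 9 10 8)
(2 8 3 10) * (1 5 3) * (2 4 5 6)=(1 6 2 8)(3 10 4 5)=[0, 6, 8, 10, 5, 3, 2, 7, 1, 9, 4]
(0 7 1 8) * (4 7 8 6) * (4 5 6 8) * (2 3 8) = (0 4 7 1 2 3 8)(5 6) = [4, 2, 3, 8, 7, 6, 5, 1, 0]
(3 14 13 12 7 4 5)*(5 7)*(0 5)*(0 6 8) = (0 5 3 14 13 12 6 8)(4 7) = [5, 1, 2, 14, 7, 3, 8, 4, 0, 9, 10, 11, 6, 12, 13]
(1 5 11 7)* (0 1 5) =(0 1)(5 11 7) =[1, 0, 2, 3, 4, 11, 6, 5, 8, 9, 10, 7]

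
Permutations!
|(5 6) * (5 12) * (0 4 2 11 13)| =15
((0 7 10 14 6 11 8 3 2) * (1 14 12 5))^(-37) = ((0 7 10 12 5 1 14 6 11 8 3 2))^(-37) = (0 2 3 8 11 6 14 1 5 12 10 7)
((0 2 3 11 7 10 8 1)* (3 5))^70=((0 2 5 3 11 7 10 8 1))^70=(0 8 7 3 2 1 10 11 5)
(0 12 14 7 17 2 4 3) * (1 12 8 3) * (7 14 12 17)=[8, 17, 4, 0, 1, 5, 6, 7, 3, 9, 10, 11, 12, 13, 14, 15, 16, 2]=(0 8 3)(1 17 2 4)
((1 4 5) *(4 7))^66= ((1 7 4 5))^66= (1 4)(5 7)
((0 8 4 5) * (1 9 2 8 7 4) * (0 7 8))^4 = (0 2 9 1 8)(4 5 7) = ((0 8 1 9 2)(4 5 7))^4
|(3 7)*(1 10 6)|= 6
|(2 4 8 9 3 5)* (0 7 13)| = |(0 7 13)(2 4 8 9 3 5)| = 6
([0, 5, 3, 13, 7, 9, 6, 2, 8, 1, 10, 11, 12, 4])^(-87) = (2 4 3 7 13)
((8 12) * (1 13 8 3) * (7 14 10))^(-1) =(1 3 12 8 13)(7 10 14)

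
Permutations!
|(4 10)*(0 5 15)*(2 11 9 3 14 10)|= |(0 5 15)(2 11 9 3 14 10 4)|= 21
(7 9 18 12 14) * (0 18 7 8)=(0 18 12 14 8)(7 9)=[18, 1, 2, 3, 4, 5, 6, 9, 0, 7, 10, 11, 14, 13, 8, 15, 16, 17, 12]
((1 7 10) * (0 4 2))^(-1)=(0 2 4)(1 10 7)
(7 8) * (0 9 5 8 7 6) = (0 9 5 8 6) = [9, 1, 2, 3, 4, 8, 0, 7, 6, 5]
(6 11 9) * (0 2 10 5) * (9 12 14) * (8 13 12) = (0 2 10 5)(6 11 8 13 12 14 9) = [2, 1, 10, 3, 4, 0, 11, 7, 13, 6, 5, 8, 14, 12, 9]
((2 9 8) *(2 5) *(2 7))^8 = (2 5 9 7 8) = ((2 9 8 5 7))^8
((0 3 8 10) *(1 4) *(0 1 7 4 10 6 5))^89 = ((0 3 8 6 5)(1 10)(4 7))^89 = (0 5 6 8 3)(1 10)(4 7)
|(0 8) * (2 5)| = 2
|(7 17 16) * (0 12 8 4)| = |(0 12 8 4)(7 17 16)| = 12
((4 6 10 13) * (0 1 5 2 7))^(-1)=((0 1 5 2 7)(4 6 10 13))^(-1)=(0 7 2 5 1)(4 13 10 6)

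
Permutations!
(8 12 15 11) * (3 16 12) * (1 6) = (1 6)(3 16 12 15 11 8) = [0, 6, 2, 16, 4, 5, 1, 7, 3, 9, 10, 8, 15, 13, 14, 11, 12]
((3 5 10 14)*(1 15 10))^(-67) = ((1 15 10 14 3 5))^(-67) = (1 5 3 14 10 15)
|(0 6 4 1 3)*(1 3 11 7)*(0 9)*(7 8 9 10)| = |(0 6 4 3 10 7 1 11 8 9)| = 10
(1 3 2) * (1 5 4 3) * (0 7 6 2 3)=[7, 1, 5, 3, 0, 4, 2, 6]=(0 7 6 2 5 4)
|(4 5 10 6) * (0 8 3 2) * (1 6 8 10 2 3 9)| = |(0 10 8 9 1 6 4 5 2)| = 9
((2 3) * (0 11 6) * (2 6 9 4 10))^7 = ((0 11 9 4 10 2 3 6))^7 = (0 6 3 2 10 4 9 11)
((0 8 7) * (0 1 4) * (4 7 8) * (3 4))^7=(8)(0 3 4)(1 7)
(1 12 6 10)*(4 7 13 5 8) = (1 12 6 10)(4 7 13 5 8) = [0, 12, 2, 3, 7, 8, 10, 13, 4, 9, 1, 11, 6, 5]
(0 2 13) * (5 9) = (0 2 13)(5 9) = [2, 1, 13, 3, 4, 9, 6, 7, 8, 5, 10, 11, 12, 0]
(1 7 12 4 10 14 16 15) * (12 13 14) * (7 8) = (1 8 7 13 14 16 15)(4 10 12) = [0, 8, 2, 3, 10, 5, 6, 13, 7, 9, 12, 11, 4, 14, 16, 1, 15]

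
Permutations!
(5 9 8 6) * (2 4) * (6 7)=(2 4)(5 9 8 7 6)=[0, 1, 4, 3, 2, 9, 5, 6, 7, 8]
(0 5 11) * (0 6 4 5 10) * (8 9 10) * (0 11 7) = (0 8 9 10 11 6 4 5 7) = [8, 1, 2, 3, 5, 7, 4, 0, 9, 10, 11, 6]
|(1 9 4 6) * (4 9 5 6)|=|(9)(1 5 6)|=3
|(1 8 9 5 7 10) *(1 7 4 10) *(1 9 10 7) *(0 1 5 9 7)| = 6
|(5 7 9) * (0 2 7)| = |(0 2 7 9 5)| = 5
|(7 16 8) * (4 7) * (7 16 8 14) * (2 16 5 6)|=8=|(2 16 14 7 8 4 5 6)|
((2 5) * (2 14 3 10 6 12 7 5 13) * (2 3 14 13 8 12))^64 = ((14)(2 8 12 7 5 13 3 10 6))^64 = (14)(2 8 12 7 5 13 3 10 6)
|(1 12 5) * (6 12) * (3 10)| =4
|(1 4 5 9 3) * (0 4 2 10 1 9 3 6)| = 6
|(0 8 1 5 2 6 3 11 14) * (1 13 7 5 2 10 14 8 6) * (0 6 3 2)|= |(0 3 11 8 13 7 5 10 14 6 2 1)|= 12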